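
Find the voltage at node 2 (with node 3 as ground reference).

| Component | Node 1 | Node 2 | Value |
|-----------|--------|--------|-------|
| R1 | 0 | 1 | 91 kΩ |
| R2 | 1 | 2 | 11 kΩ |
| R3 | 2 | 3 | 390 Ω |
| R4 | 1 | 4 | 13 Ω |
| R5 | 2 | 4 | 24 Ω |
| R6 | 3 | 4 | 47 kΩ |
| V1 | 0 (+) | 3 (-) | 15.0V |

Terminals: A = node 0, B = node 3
Nodal analysis, taking node 3 as the 0 V reference.
Source V1 fixes V_0 = 15 V.
KCL at each unknown node (sum of currents leaving = 0; resistances in Ω):
  Node 1: (V_1 - 15)/91000 + (V_1 - V_2)/11000 + (V_1 - V_4)/13 = 0
  Node 2: (V_2 - V_1)/11000 + (V_2 - 0)/390 + (V_2 - V_4)/24 = 0
  Node 4: (V_4 - V_1)/13 + (V_4 - V_2)/24 + (V_4 - 0)/47000 = 0
Collecting terms (coefficients in siemens):
  0.07702·V_1 - 0.00009091·V_2 - 0.07692·V_4 = 0.0001648
  0.04432·V_2 - 0.00009091·V_1 - 0.04167·V_4 = 0
  0.1186·V_4 - 0.07692·V_1 - 0.04167·V_2 = 0
Solving these 3 simultaneous equations (Gaussian elimination) gives:
  V_1 = 0.06945 V, V_2 = 0.06343 V, V_4 = 0.06732 V
The requested potential is V_2 = 0.06343 V.

Final answer: V_2 = 0.06343 V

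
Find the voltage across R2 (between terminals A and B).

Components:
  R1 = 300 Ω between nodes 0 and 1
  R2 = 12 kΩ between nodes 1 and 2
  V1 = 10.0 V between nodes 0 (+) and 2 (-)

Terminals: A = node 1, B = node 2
R1 and R2 are in series across V1 (node 0 → node 1 → node 2), and the output A–B is taken across R2, so this is a voltage divider.
Series current: I = V1/(R1 + R2) = 10/(300 + 12000) = 10/12300 = 0.000813 A
V_R2 = I × R2 = V1 × R2/(R1 + R2) = 10 × 12000/12300 = 9.756 V

Final answer: 9.756 V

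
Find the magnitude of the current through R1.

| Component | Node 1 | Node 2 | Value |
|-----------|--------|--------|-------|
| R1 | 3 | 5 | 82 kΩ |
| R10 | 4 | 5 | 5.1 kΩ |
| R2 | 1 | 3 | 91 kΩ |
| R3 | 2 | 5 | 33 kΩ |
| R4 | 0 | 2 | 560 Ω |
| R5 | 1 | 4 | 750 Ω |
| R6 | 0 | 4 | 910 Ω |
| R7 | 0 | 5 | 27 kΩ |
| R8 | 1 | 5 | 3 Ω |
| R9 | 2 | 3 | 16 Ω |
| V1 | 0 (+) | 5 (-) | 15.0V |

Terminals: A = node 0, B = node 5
Nodal analysis, taking node 5 as the 0 V reference.
Source V1 fixes V_0 = 15 V.
KCL at each unknown node (sum of currents leaving = 0; resistances in Ω):
  Node 1: (V_1 - V_3)/91000 + (V_1 - V_4)/750 + (V_1 - 0)/3 = 0
  Node 2: (V_2 - 0)/33000 + (V_2 - 15)/560 + (V_2 - V_3)/16 = 0
  Node 3: (V_3 - 0)/82000 + (V_3 - V_1)/91000 + (V_3 - V_2)/16 = 0
  Node 4: (V_4 - V_1)/750 + (V_4 - 15)/910 + (V_4 - 0)/5100 = 0
Collecting terms (coefficients in siemens):
  0.3347·V_1 - 0.00001099·V_3 - 0.001333·V_4 = 0
  0.06432·V_2 - 0.0625·V_3 = 0.02679
  0.06252·V_3 - 0.00001099·V_1 - 0.0625·V_2 = 0
  0.002628·V_4 - 0.001333·V_1 = 0.01648
Solving these 4 simultaneous equations (Gaussian elimination) gives:
  V_1 = 0.02551 V, V_2 = 14.56 V, V_3 = 14.56 V, V_4 = 6.284 V
I_R1 = (V_3 - V_5)/R1 = (14.56 - 0)/82000 = 0.0001775 A
|I_R1| = 0.0001775 A

Final answer: |I_R1| = 0.0001775 A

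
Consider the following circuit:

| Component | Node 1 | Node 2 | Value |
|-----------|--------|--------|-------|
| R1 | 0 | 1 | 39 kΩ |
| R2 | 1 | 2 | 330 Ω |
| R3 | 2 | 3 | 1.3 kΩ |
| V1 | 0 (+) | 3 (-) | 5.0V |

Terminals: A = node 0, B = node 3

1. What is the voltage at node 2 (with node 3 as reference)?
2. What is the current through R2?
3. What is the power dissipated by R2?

Nodal analysis, taking node 3 as the 0 V reference.
Source V1 fixes V_0 = 5 V.
KCL at each unknown node (sum of currents leaving = 0; resistances in Ω):
  Node 1: (V_1 - 5)/39000 + (V_1 - V_2)/330 = 0
  Node 2: (V_2 - V_1)/330 + (V_2 - 0)/1300 = 0
Collecting terms (coefficients in siemens):
  0.003056·V_1 - 0.00303·V_2 = 0.0001282
  0.0038·V_2 - 0.00303·V_1 = 0
Determinant D = (0.003056)(0.0038) - (-0.00303)(-0.00303) = 0.000002428
V_1 = [(0.0001282)(0.0038) - (-0.00303)(0)]/D = 0.2006 V
V_2 = [(0.003056)(0) - (0.0001282)(-0.00303)]/D = 0.16 V
Part 1:
  Read off the nodal solution: V_2 = 0.16 V
Part 2:
  I_R2 = (V_1 - V_2)/R2 = (0.2006 - 0.16)/330 = 0.0001231 A
  Magnitude: I_R2 = 0.0001231 A
Part 3:
  I_R2 = (V_1 - V_2)/R2 = (0.2006 - 0.16)/330 = 0.0001231 A
  P_R2 = I_R2² × R2 = (0.0001231)² × 330 = 0.000004998 W

Final answers:
1. V_2 = 0.16 V
2. I_R2 = 0.0001231 A
3. P_R2 = 4.998e-06 W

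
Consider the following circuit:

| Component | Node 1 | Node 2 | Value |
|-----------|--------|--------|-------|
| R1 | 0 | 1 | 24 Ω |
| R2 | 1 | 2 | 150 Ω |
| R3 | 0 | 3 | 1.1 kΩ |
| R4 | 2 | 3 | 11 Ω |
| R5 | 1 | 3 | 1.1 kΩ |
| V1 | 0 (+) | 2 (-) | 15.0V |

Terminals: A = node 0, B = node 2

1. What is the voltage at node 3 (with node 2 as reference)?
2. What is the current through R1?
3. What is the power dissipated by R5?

Nodal analysis, taking node 2 as the 0 V reference.
Source V1 fixes V_0 = 15 V.
KCL at each unknown node (sum of currents leaving = 0; resistances in Ω):
  Node 1: (V_1 - 15)/24 + (V_1 - 0)/150 + (V_1 - V_3)/1100 = 0
  Node 3: (V_3 - 15)/1100 + (V_3 - 0)/11 + (V_3 - V_1)/1100 = 0
Collecting terms (coefficients in siemens):
  0.04924·V_1 - 0.0009091·V_3 = 0.625
  0.09273·V_3 - 0.0009091·V_1 = 0.01364
Determinant D = (0.04924)(0.09273) - (-0.0009091)(-0.0009091) = 0.004565
V_1 = [(0.625)(0.09273) - (-0.0009091)(0.01364)]/D = 12.7 V
V_3 = [(0.04924)(0.01364) - (0.625)(-0.0009091)]/D = 0.2715 V
Part 1:
  Read off the nodal solution: V_3 = 0.2715 V
Part 2:
  I_R1 = (V_0 - V_1)/R1 = (15 - 12.7)/24 = 0.09594 A
  Magnitude: I_R1 = 0.09594 A
Part 3:
  I_R5 = (V_1 - V_3)/R5 = (12.7 - 0.2715)/1100 = 0.0113 A
  P_R5 = I_R5² × R5 = (0.0113)² × 1100 = 0.1404 W

Final answers:
1. V_3 = 0.2715 V
2. I_R1 = 0.09594 A
3. P_R5 = 0.1404 W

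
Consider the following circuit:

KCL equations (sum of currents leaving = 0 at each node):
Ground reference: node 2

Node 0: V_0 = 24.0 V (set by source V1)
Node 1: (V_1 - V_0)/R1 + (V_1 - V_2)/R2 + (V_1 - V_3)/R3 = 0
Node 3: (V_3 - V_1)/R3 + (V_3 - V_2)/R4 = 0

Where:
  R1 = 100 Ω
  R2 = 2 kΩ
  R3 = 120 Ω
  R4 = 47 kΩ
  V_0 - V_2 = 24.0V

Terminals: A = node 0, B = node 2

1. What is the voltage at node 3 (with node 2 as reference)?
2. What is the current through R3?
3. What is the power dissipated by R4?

Nodal analysis, taking node 2 as the 0 V reference.
Source V1 fixes V_0 = 24 V.
KCL at each unknown node (sum of currents leaving = 0; resistances in Ω):
  Node 1: (V_1 - 24)/100 + (V_1 - 0)/2000 + (V_1 - V_3)/120 = 0
  Node 3: (V_3 - V_1)/120 + (V_3 - 0)/47000 = 0
Collecting terms (coefficients in siemens):
  0.01883·V_1 - 0.008333·V_3 = 0.24
  0.008355·V_3 - 0.008333·V_1 = 0
Determinant D = (0.01883)(0.008355) - (-0.008333)(-0.008333) = 0.0000879
V_1 = [(0.24)(0.008355) - (-0.008333)(0)]/D = 22.81 V
V_3 = [(0.01883)(0) - (0.24)(-0.008333)]/D = 22.75 V
Part 1:
  Read off the nodal solution: V_3 = 22.75 V
Part 2:
  I_R3 = (V_1 - V_3)/R3 = (22.81 - 22.75)/120 = 0.0004841 A
  Magnitude: I_R3 = 0.0004841 A
Part 3:
  I_R4 = (V_2 - V_3)/R4 = (0 - 22.75)/47000 = -0.0004841 A
  P_R4 = I_R4² × R4 = (-0.0004841)² × 47000 = 0.01101 W

Final answers:
1. V_3 = 22.75 V
2. I_R3 = 0.0004841 A
3. P_R4 = 0.01101 W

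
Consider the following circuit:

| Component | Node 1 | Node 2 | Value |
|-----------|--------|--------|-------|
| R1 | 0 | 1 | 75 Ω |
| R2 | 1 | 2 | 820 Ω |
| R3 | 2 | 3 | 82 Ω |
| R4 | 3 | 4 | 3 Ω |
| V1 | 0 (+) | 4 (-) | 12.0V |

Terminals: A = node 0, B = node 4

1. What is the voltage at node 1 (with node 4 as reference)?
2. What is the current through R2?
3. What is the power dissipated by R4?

Nodal analysis, taking node 4 as the 0 V reference.
Source V1 fixes V_0 = 12 V.
KCL at each unknown node (sum of currents leaving = 0; resistances in Ω):
  Node 1: (V_1 - 12)/75 + (V_1 - V_2)/820 = 0
  Node 2: (V_2 - V_1)/820 + (V_2 - V_3)/82 = 0
  Node 3: (V_3 - V_2)/82 + (V_3 - 0)/3 = 0
Collecting terms (coefficients in siemens):
  0.01455·V_1 - 0.00122·V_2 = 0.16
  0.01341·V_2 - 0.00122·V_1 - 0.0122·V_3 = 0
  0.3455·V_3 - 0.0122·V_2 = 0
Solving these 3 simultaneous equations (Gaussian elimination) gives:
  V_1 = 11.08 V, V_2 = 1.041 V, V_3 = 0.03673 V
Part 1:
  Read off the nodal solution: V_1 = 11.08 V
Part 2:
  I_R2 = (V_1 - V_2)/R2 = (11.08 - 1.041)/820 = 0.01224 A
  Magnitude: I_R2 = 0.01224 A
Part 3:
  I_R4 = (V_3 - V_4)/R4 = (0.03673 - 0)/3 = 0.01224 A
  P_R4 = I_R4² × R4 = (0.01224)² × 3 = 0.0004498 W

Final answers:
1. V_1 = 11.08 V
2. I_R2 = 0.01224 A
3. P_R4 = 0.0004498 W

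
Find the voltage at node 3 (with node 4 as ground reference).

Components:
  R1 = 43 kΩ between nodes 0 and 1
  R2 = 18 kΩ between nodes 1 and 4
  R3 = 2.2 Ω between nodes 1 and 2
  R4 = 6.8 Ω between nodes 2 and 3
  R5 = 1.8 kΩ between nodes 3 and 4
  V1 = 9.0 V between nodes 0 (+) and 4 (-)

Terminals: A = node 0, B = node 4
Nodal analysis, taking node 4 as the 0 V reference.
Source V1 fixes V_0 = 9 V.
KCL at each unknown node (sum of currents leaving = 0; resistances in Ω):
  Node 1: (V_1 - 9)/43000 + (V_1 - 0)/18000 + (V_1 - V_2)/2.2 = 0
  Node 2: (V_2 - V_1)/2.2 + (V_2 - V_3)/6.8 = 0
  Node 3: (V_3 - V_2)/6.8 + (V_3 - 0)/1800 = 0
Collecting terms (coefficients in siemens):
  0.4546·V_1 - 0.4545·V_2 = 0.0002093
  0.6016·V_2 - 0.4545·V_1 - 0.1471·V_3 = 0
  0.1476·V_3 - 0.1471·V_2 = 0
Solving these 3 simultaneous equations (Gaussian elimination) gives:
  V_1 = 0.3314 V, V_2 = 0.331 V, V_3 = 0.3297 V
The requested potential is V_3 = 0.3297 V.

Final answer: V_3 = 0.3297 V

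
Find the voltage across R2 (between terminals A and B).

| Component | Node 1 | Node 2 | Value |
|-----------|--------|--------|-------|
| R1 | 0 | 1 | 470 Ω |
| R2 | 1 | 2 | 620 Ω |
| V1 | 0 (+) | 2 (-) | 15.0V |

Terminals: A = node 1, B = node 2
R1 and R2 are in series across V1 (node 0 → node 1 → node 2), and the output A–B is taken across R2, so this is a voltage divider.
Series current: I = V1/(R1 + R2) = 15/(470 + 620) = 15/1090 = 0.01376 A
V_R2 = I × R2 = V1 × R2/(R1 + R2) = 15 × 620/1090 = 8.532 V

Final answer: 8.532 V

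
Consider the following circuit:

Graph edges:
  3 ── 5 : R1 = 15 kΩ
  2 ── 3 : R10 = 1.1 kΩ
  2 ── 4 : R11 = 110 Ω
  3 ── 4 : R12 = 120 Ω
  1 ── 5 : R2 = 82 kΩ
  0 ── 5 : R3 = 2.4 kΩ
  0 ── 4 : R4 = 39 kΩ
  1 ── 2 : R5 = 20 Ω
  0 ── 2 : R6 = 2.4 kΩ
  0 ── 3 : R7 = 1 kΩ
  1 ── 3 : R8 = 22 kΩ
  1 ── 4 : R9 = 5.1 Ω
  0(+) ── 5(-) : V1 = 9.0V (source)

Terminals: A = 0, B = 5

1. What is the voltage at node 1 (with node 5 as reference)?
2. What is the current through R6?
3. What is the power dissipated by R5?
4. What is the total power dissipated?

Nodal analysis, taking node 5 as the 0 V reference.
Source V1 fixes V_0 = 9 V.
KCL at each unknown node (sum of currents leaving = 0; resistances in Ω):
  Node 1: (V_1 - 0)/82000 + (V_1 - V_2)/20 + (V_1 - V_3)/22000 + (V_1 - V_4)/5.1 = 0
  Node 2: (V_2 - V_1)/20 + (V_2 - 9)/2400 + (V_2 - V_3)/1100 + (V_2 - V_4)/110 = 0
  Node 3: (V_3 - 0)/15000 + (V_3 - 9)/1000 + (V_3 - V_1)/22000 + (V_3 - V_2)/1100 + (V_3 - V_4)/120 = 0
  Node 4: (V_4 - 9)/39000 + (V_4 - V_1)/5.1 + (V_4 - V_2)/110 + (V_4 - V_3)/120 = 0
Collecting terms (coefficients in siemens):
  0.2461·V_1 - 0.05·V_2 - 0.00004545·V_3 - 0.1961·V_4 = 0
  0.06042·V_2 - 0.05·V_1 - 0.0009091·V_3 - 0.009091·V_4 = 0.00375
  0.01035·V_3 - 0.00004545·V_1 - 0.0009091·V_2 - 0.008333·V_4 = 0.009
  0.2135·V_4 - 0.1961·V_1 - 0.009091·V_2 - 0.008333·V_3 = 0.0002308
Solving these 4 simultaneous equations (Gaussian elimination) gives:
  V_1 = 8.54 V, V_2 = 8.543 V, V_3 = 8.529 V, V_4 = 8.54 V
Part 1:
  Read off the nodal solution: V_1 = 8.54 V
Part 2:
  I_R6 = (V_0 - V_2)/R6 = (9 - 8.543)/2400 = 0.0001904 A
  Magnitude: I_R6 = 0.0001904 A
Part 3:
  I_R5 = (V_1 - V_2)/R5 = (8.54 - 8.543)/20 = -0.0001491 A
  P_R5 = I_R5² × R5 = (-0.0001491)² × 20 = 0.0000004443 W
Part 4:
  Power in each resistor, P = (ΔV)²/R:
    P_R1 = (8.529 - 0)²/15000 = 0.00485 W
    P_R2 = (8.54 - 0)²/82000 = 0.0008894 W
    P_R3 = (9 - 0)²/2400 = 0.03375 W
    P_R4 = (9 - 8.54)²/39000 = 0.000005432 W
    P_R5 = (8.54 - 8.543)²/20 = 0.0000004443 W
    P_R6 = (9 - 8.543)²/2400 = 0.00008705 W
    P_R7 = (9 - 8.529)²/1000 = 0.0002214 W
    P_R8 = (8.54 - 8.529)²/22000 = 0.000000004987 W
    P_R9 = (8.54 - 8.54)²/5.1 = 0.00000001007 W
    P_R10 = (8.543 - 8.529)²/1100 = 0.0000001646 W
    P_R11 = (8.543 - 8.54)²/110 = 0.00000009354 W
    P_R12 = (8.529 - 8.54)²/120 = 0.0000008751 W
  P_total = P_R1 + P_R2 + P_R3 + P_R4 + P_R5 + P_R6 + P_R7 + P_R8 + P_R9 + P_R10 + P_R11 + P_R12 = 0.0398 W

Final answers:
1. V_1 = 8.54 V
2. I_R6 = 0.0001904 A
3. P_R5 = 4.443e-07 W
4. P_total = 0.0398 W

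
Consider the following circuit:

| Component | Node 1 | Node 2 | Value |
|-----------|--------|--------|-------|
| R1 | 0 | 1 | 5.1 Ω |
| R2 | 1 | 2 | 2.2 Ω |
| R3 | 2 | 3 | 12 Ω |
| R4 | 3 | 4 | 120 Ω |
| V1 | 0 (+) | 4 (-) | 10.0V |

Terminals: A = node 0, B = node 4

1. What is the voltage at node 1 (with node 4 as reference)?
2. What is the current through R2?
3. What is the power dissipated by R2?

Nodal analysis, taking node 4 as the 0 V reference.
Source V1 fixes V_0 = 10 V.
KCL at each unknown node (sum of currents leaving = 0; resistances in Ω):
  Node 1: (V_1 - 10)/5.1 + (V_1 - V_2)/2.2 = 0
  Node 2: (V_2 - V_1)/2.2 + (V_2 - V_3)/12 = 0
  Node 3: (V_3 - V_2)/12 + (V_3 - 0)/120 = 0
Collecting terms (coefficients in siemens):
  0.6506·V_1 - 0.4545·V_2 = 1.961
  0.5379·V_2 - 0.4545·V_1 - 0.08333·V_3 = 0
  0.09167·V_3 - 0.08333·V_2 = 0
Solving these 3 simultaneous equations (Gaussian elimination) gives:
  V_1 = 9.634 V, V_2 = 9.476 V, V_3 = 8.615 V
Part 1:
  Read off the nodal solution: V_1 = 9.634 V
Part 2:
  I_R2 = (V_1 - V_2)/R2 = (9.634 - 9.476)/2.2 = 0.07179 A
  Magnitude: I_R2 = 0.07179 A
Part 3:
  I_R2 = (V_1 - V_2)/R2 = (9.634 - 9.476)/2.2 = 0.07179 A
  P_R2 = I_R2² × R2 = (0.07179)² × 2.2 = 0.01134 W

Final answers:
1. V_1 = 9.634 V
2. I_R2 = 0.07179 A
3. P_R2 = 0.01134 W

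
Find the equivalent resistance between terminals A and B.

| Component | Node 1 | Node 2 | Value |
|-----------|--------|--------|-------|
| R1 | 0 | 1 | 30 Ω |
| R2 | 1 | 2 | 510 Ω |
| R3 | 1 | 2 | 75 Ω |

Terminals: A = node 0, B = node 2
Reduce the network between node 0 (A) and node 2 (B) by series/parallel combination:
  Rp1 = R2 ‖ R3 (parallel, both between nodes 1 and 2) = 1/(1/510 + 1/75) = 65.38 Ω
  Rs1 = R1 + Rp1 (series, joined only at node 1) = 30 + 65.38 = 95.38 Ω
R_eq = 95.38 Ω

Final answer: 95.38 Ω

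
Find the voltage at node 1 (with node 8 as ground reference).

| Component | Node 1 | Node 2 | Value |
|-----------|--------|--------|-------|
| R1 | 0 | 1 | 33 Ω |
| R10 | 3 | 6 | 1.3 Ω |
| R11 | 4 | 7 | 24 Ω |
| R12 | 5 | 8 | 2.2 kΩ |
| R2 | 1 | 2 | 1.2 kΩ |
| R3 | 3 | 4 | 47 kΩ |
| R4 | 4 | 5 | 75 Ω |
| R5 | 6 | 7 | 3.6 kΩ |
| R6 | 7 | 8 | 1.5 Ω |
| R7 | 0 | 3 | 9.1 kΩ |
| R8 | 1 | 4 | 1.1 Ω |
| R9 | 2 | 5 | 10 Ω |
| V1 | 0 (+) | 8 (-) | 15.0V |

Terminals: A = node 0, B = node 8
Nodal analysis, taking node 8 as the 0 V reference.
Source V1 fixes V_0 = 15 V.
KCL at each unknown node (sum of currents leaving = 0; resistances in Ω):
  Node 1: (V_1 - 15)/33 + (V_1 - V_2)/1200 + (V_1 - V_4)/1.1 = 0
  Node 2: (V_2 - V_1)/1200 + (V_2 - V_5)/10 = 0
  Node 3: (V_3 - V_4)/47000 + (V_3 - 15)/9100 + (V_3 - V_6)/1.3 = 0
  Node 4: (V_4 - V_3)/47000 + (V_4 - V_5)/75 + (V_4 - V_1)/1.1 + (V_4 - V_7)/24 = 0
  Node 5: (V_5 - V_4)/75 + (V_5 - V_2)/10 + (V_5 - 0)/2200 = 0
  Node 6: (V_6 - V_7)/3600 + (V_6 - V_3)/1.3 = 0
  Node 7: (V_7 - V_6)/3600 + (V_7 - 0)/1.5 + (V_7 - V_4)/24 = 0
Collecting terms (coefficients in siemens):
  0.9402·V_1 - 0.0008333·V_2 - 0.9091·V_4 = 0.4545
  0.1008·V_2 - 0.0008333·V_1 - 0.1·V_5 = 0
  0.7694·V_3 - 0.00002128·V_4 - 0.7692·V_6 = 0.001648
  0.9641·V_4 - 0.9091·V_1 - 0.00002128·V_3 - 0.01333·V_5 - 0.04167·V_7 = 0
  0.1138·V_5 - 0.1·V_2 - 0.01333·V_4 = 0
  0.7695·V_6 - 0.7692·V_3 - 0.0002778·V_7 = 0
  0.7086·V_7 - 0.04167·V_4 - 0.0002778·V_6 = 0
Solving these 7 simultaneous equations (Gaussian elimination) gives:
  V_1 = 6.655 V, V_2 = 6.199 V, V_3 = 4.62 V, V_4 = 6.377 V
  V_5 = 6.195 V, V_6 = 4.618 V, V_7 = 0.3768 V
The requested potential is V_1 = 6.655 V.

Final answer: V_1 = 6.655 V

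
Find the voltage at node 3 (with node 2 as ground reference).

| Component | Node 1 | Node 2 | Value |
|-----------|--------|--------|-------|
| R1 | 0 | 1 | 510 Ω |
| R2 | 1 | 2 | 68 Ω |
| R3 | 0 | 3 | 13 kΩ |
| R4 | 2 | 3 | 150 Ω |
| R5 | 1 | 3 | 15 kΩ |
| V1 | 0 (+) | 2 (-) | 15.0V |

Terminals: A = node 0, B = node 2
Nodal analysis, taking node 2 as the 0 V reference.
Source V1 fixes V_0 = 15 V.
KCL at each unknown node (sum of currents leaving = 0; resistances in Ω):
  Node 1: (V_1 - 15)/510 + (V_1 - 0)/68 + (V_1 - V_3)/15000 = 0
  Node 3: (V_3 - 15)/13000 + (V_3 - 0)/150 + (V_3 - V_1)/15000 = 0
Collecting terms (coefficients in siemens):
  0.01673·V_1 - 0.00006667·V_3 = 0.02941
  0.00681·V_3 - 0.00006667·V_1 = 0.001154
Determinant D = (0.01673)(0.00681) - (-0.00006667)(-0.00006667) = 0.000114
V_1 = [(0.02941)(0.00681) - (-0.00006667)(0.001154)]/D = 1.758 V
V_3 = [(0.01673)(0.001154) - (0.02941)(-0.00006667)]/D = 0.1866 V
The requested potential is V_3 = 0.1866 V.

Final answer: V_3 = 0.1866 V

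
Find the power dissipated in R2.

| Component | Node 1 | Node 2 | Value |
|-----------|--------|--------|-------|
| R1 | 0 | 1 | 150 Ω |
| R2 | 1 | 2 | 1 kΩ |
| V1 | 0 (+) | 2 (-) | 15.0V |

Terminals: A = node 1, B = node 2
Nodal analysis, taking node 2 as the 0 V reference.
Source V1 fixes V_0 = 15 V.
KCL at each unknown node (sum of currents leaving = 0; resistances in Ω):
  Node 1: (V_1 - 15)/150 + (V_1 - 0)/1000 = 0
Collecting terms: 0.007667 × V_1 = 0.1  =>  V_1 = 13.04 V
I_R2 = (V_1 - V_2)/R2 = (13.04 - 0)/1000 = 0.01304 A
P_R2 = I_R2² × R2 = (0.01304)² × 1000 = 0.1701 W

Final answer: 0.1701 W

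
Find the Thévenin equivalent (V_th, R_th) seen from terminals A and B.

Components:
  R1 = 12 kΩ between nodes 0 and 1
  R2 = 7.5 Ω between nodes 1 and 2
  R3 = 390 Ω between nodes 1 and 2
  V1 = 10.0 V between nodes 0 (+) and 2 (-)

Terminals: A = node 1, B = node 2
Step 1 — V_th is the open-circuit voltage V_A - V_B (nothing connected across the terminals).
Nodal analysis, taking node 2 as the 0 V reference.
Source V1 fixes V_0 = 10 V.
KCL at each unknown node (sum of currents leaving = 0; resistances in Ω):
  Node 1: (V_1 - 10)/12000 + (V_1 - 0)/7.5 + (V_1 - 0)/390 = 0
Collecting terms: 0.136 × V_1 = 0.0008333  =>  V_1 = 0.006128 V
V_th = V_1 - V_2 = 0.006128 - 0 = 0.006128 V
Step 2 — R_th: zero the source — replace V1 by a short circuit (node 2 merges into node 0) — and find the resistance seen between A (node 1) and B (node 0).
Reduce the network between node 1 (A) and node 0 (B) by series/parallel combination:
  Rp1 = R1 ‖ R2 ‖ R3 (parallel, all between nodes 0 and 1) = 1/(1/12000 + 1/7.5 + 1/390) = 7.354 Ω
R_th = 7.354 Ω

Final answer: V_th = 0.006128 V, R_th = 7.354 Ω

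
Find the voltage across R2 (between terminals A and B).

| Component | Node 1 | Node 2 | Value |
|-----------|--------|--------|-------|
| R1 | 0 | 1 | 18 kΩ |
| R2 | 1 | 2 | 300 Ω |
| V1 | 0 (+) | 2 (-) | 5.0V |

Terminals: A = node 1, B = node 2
R1 and R2 are in series across V1 (node 0 → node 1 → node 2), and the output A–B is taken across R2, so this is a voltage divider.
Series current: I = V1/(R1 + R2) = 5/(18000 + 300) = 5/18300 = 0.0002732 A
V_R2 = I × R2 = V1 × R2/(R1 + R2) = 5 × 300/18300 = 0.08197 V

Final answer: 0.08197 V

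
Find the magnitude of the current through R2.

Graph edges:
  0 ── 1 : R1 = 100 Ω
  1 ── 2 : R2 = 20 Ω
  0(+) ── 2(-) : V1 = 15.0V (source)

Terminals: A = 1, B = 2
Nodal analysis, taking node 2 as the 0 V reference.
Source V1 fixes V_0 = 15 V.
KCL at each unknown node (sum of currents leaving = 0; resistances in Ω):
  Node 1: (V_1 - 15)/100 + (V_1 - 0)/20 = 0
Collecting terms: 0.06 × V_1 = 0.15  =>  V_1 = 2.5 V
I_R2 = (V_1 - V_2)/R2 = (2.5 - 0)/20 = 0.125 A
|I_R2| = 0.125 A

Final answer: |I_R2| = 0.125 A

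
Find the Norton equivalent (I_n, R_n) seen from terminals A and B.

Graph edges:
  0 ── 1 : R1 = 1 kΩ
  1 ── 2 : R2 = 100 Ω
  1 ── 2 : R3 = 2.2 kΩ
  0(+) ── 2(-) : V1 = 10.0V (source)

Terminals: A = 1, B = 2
Find the Thévenin equivalent first; then I_n = V_th/R_th and R_n = R_th.
Step 1 — V_th is the open-circuit voltage V_A - V_B (nothing connected across the terminals).
Nodal analysis, taking node 2 as the 0 V reference.
Source V1 fixes V_0 = 10 V.
KCL at each unknown node (sum of currents leaving = 0; resistances in Ω):
  Node 1: (V_1 - 10)/1000 + (V_1 - 0)/100 + (V_1 - 0)/2200 = 0
Collecting terms: 0.01145 × V_1 = 0.01  =>  V_1 = 0.873 V
V_th = V_1 - V_2 = 0.873 - 0 = 0.873 V
Step 2 — R_th: zero the source — replace V1 by a short circuit (node 2 merges into node 0) — and find the resistance seen between A (node 1) and B (node 0).
Reduce the network between node 1 (A) and node 0 (B) by series/parallel combination:
  Rp1 = R1 ‖ R2 ‖ R3 (parallel, all between nodes 0 and 1) = 1/(1/1000 + 1/100 + 1/2200) = 87.3 Ω
R_th = 87.3 Ω
I_n = V_th/R_th = 0.873/87.3 = 0.01 A, and R_n = R_th = 87.3 Ω

Final answer: I_n = 0.01 A, R_n = 87.3 Ω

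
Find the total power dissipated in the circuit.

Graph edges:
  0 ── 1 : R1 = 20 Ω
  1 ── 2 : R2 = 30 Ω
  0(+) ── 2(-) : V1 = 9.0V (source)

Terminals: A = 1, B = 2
Nodal analysis, taking node 2 as the 0 V reference.
Source V1 fixes V_0 = 9 V.
KCL at each unknown node (sum of currents leaving = 0; resistances in Ω):
  Node 1: (V_1 - 9)/20 + (V_1 - 0)/30 = 0
Collecting terms: 0.08333 × V_1 = 0.45  =>  V_1 = 5.4 V
Power in each resistor, P = (ΔV)²/R:
  P_R1 = (9 - 5.4)²/20 = 0.648 W
  P_R2 = (5.4 - 0)²/30 = 0.972 W
P_total = P_R1 + P_R2 = 1.62 W

Final answer: 1.62 W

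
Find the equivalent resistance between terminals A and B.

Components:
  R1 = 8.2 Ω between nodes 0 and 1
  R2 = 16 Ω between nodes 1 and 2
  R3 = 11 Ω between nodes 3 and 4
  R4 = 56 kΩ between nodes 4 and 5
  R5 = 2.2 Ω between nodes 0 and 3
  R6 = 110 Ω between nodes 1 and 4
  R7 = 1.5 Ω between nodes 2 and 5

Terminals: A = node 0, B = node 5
The network is not a plain series/parallel combination. Inject a 1 A test current into terminal A (node 0) and return it from terminal B (node 5); then R_eq = V_A / (1 A).
Nodal analysis, taking node 5 as the 0 V reference.
Current source I_test pushes 1 A into node 0 and draws it out of node 5.
KCL at each unknown node (sum of currents leaving = 0; resistances in Ω):
  Node 0: (V_0 - V_1)/8.2 + (V_0 - V_3)/2.2 - 1 = 0
  Node 1: (V_1 - V_0)/8.2 + (V_1 - V_2)/16 + (V_1 - V_4)/110 = 0
  Node 2: (V_2 - V_1)/16 + (V_2 - 0)/1.5 = 0
  Node 3: (V_3 - V_0)/2.2 + (V_3 - V_4)/11 = 0
  Node 4: (V_4 - V_1)/110 + (V_4 - V_3)/11 + (V_4 - 0)/56000 = 0
Collecting terms (coefficients in siemens):
  0.5765·V_0 - 0.122·V_1 - 0.4545·V_3 = 1
  0.1935·V_1 - 0.122·V_0 - 0.0625·V_2 - 0.009091·V_4 = 0
  0.7292·V_2 - 0.0625·V_1 = 0
  0.5455·V_3 - 0.4545·V_0 - 0.09091·V_4 = 0
  0.1·V_4 - 0.009091·V_1 - 0.09091·V_3 = 0
Solving these 5 simultaneous equations (Gaussian elimination) gives:
  V_0 = 25.18 V, V_1 = 17.49 V, V_2 = 1.499 V, V_3 = 25.04 V
  V_4 = 24.35 V
R_eq = V_0 / 1 A = 25.18 Ω

Final answer: 25.18 Ω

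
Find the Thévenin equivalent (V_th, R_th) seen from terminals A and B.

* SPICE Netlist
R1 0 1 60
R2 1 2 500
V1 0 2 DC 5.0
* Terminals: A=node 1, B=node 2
Step 1 — V_th is the open-circuit voltage V_A - V_B (nothing connected across the terminals).
Nodal analysis, taking node 2 as the 0 V reference.
Source V1 fixes V_0 = 5 V.
KCL at each unknown node (sum of currents leaving = 0; resistances in Ω):
  Node 1: (V_1 - 5)/60 + (V_1 - 0)/500 = 0
Collecting terms: 0.01867 × V_1 = 0.08333  =>  V_1 = 4.464 V
V_th = V_1 - V_2 = 4.464 - 0 = 4.464 V
Step 2 — R_th: zero the source — replace V1 by a short circuit (node 2 merges into node 0) — and find the resistance seen between A (node 1) and B (node 0).
Reduce the network between node 1 (A) and node 0 (B) by series/parallel combination:
  Rp1 = R1 ‖ R2 (parallel, both between nodes 0 and 1) = 1/(1/60 + 1/500) = 53.57 Ω
R_th = 53.57 Ω

Final answer: V_th = 4.464 V, R_th = 53.57 Ω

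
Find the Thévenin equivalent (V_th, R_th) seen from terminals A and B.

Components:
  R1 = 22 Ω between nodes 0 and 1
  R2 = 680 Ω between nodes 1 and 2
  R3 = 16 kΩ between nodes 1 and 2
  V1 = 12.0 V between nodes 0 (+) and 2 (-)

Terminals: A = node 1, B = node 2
Step 1 — V_th is the open-circuit voltage V_A - V_B (nothing connected across the terminals).
Nodal analysis, taking node 2 as the 0 V reference.
Source V1 fixes V_0 = 12 V.
KCL at each unknown node (sum of currents leaving = 0; resistances in Ω):
  Node 1: (V_1 - 12)/22 + (V_1 - 0)/680 + (V_1 - 0)/16000 = 0
Collecting terms: 0.04699 × V_1 = 0.5455  =>  V_1 = 11.61 V
V_th = V_1 - V_2 = 11.61 - 0 = 11.61 V
Step 2 — R_th: zero the source — replace V1 by a short circuit (node 2 merges into node 0) — and find the resistance seen between A (node 1) and B (node 0).
Reduce the network between node 1 (A) and node 0 (B) by series/parallel combination:
  Rp1 = R1 ‖ R2 ‖ R3 (parallel, all between nodes 0 and 1) = 1/(1/22 + 1/680 + 1/16000) = 21.28 Ω
R_th = 21.28 Ω

Final answer: V_th = 11.61 V, R_th = 21.28 Ω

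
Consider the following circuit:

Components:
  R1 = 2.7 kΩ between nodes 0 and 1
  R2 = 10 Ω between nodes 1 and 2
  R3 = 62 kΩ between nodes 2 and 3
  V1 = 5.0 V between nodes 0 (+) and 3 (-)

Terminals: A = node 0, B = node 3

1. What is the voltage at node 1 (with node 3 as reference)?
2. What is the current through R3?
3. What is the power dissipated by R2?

Nodal analysis, taking node 3 as the 0 V reference.
Source V1 fixes V_0 = 5 V.
KCL at each unknown node (sum of currents leaving = 0; resistances in Ω):
  Node 1: (V_1 - 5)/2700 + (V_1 - V_2)/10 = 0
  Node 2: (V_2 - V_1)/10 + (V_2 - 0)/62000 = 0
Collecting terms (coefficients in siemens):
  0.1004·V_1 - 0.1·V_2 = 0.001852
  0.1·V_2 - 0.1·V_1 = 0
Determinant D = (0.1004)(0.1) - (-0.1)(-0.1) = 0.00003866
V_1 = [(0.001852)(0.1) - (-0.1)(0)]/D = 4.791 V
V_2 = [(0.1004)(0) - (0.001852)(-0.1)]/D = 4.791 V
Part 1:
  Read off the nodal solution: V_1 = 4.791 V
Part 2:
  I_R3 = (V_2 - V_3)/R3 = (4.791 - 0)/62000 = 0.00007727 A
  Magnitude: I_R3 = 0.00007727 A
Part 3:
  I_R2 = (V_1 - V_2)/R2 = (4.791 - 4.791)/10 = 0.00007727 A
  P_R2 = I_R2² × R2 = (0.00007727)² × 10 = 0.0000000597 W

Final answers:
1. V_1 = 4.791 V
2. I_R3 = 7.727e-05 A
3. P_R2 = 5.97e-08 W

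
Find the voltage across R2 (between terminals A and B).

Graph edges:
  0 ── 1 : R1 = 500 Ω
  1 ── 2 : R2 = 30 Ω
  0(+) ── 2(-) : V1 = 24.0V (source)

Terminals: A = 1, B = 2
R1 and R2 are in series across V1 (node 0 → node 1 → node 2), and the output A–B is taken across R2, so this is a voltage divider.
Series current: I = V1/(R1 + R2) = 24/(500 + 30) = 24/530 = 0.04528 A
V_R2 = I × R2 = V1 × R2/(R1 + R2) = 24 × 30/530 = 1.358 V

Final answer: 1.358 V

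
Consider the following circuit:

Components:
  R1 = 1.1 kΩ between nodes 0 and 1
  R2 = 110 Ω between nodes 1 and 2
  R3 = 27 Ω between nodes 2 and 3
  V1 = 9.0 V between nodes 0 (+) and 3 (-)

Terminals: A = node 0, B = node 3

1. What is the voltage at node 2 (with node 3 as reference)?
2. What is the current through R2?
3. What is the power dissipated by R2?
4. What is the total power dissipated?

Nodal analysis, taking node 3 as the 0 V reference.
Source V1 fixes V_0 = 9 V.
KCL at each unknown node (sum of currents leaving = 0; resistances in Ω):
  Node 1: (V_1 - 9)/1100 + (V_1 - V_2)/110 = 0
  Node 2: (V_2 - V_1)/110 + (V_2 - 0)/27 = 0
Collecting terms (coefficients in siemens):
  0.01·V_1 - 0.009091·V_2 = 0.008182
  0.04613·V_2 - 0.009091·V_1 = 0
Determinant D = (0.01)(0.04613) - (-0.009091)(-0.009091) = 0.0003786
V_1 = [(0.008182)(0.04613) - (-0.009091)(0)]/D = 0.9968 V
V_2 = [(0.01)(0) - (0.008182)(-0.009091)]/D = 0.1964 V
Part 1:
  Read off the nodal solution: V_2 = 0.1964 V
Part 2:
  I_R2 = (V_1 - V_2)/R2 = (0.9968 - 0.1964)/110 = 0.007276 A
  Magnitude: I_R2 = 0.007276 A
Part 3:
  I_R2 = (V_1 - V_2)/R2 = (0.9968 - 0.1964)/110 = 0.007276 A
  P_R2 = I_R2² × R2 = (0.007276)² × 110 = 0.005823 W
Part 4:
  Power in each resistor, P = (ΔV)²/R:
    P_R1 = (9 - 0.9968)²/1100 = 0.05823 W
    P_R2 = (0.9968 - 0.1964)²/110 = 0.005823 W
    P_R3 = (0.1964 - 0)²/27 = 0.001429 W
  P_total = P_R1 + P_R2 + P_R3 = 0.06548 W

Final answers:
1. V_2 = 0.1964 V
2. I_R2 = 0.007276 A
3. P_R2 = 0.005823 W
4. P_total = 0.06548 W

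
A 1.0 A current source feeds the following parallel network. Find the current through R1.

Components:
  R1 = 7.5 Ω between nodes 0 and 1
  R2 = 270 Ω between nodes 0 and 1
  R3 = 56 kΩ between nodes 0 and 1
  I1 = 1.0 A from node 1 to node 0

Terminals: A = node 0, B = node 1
All resistors sit directly between nodes 0 and 1, so they are in parallel and share one voltage V; the full source current 1 A splits among them.
1/R_par = 1/7.5 + 1/270 + 1/56000 = 0.1371 S  =>  R_par = 7.296 Ω
V = I × R_par = 1 × 7.296 = 7.296 V
I_R1 = V/R1 = 7.296/7.5 = 0.9728 A

Final answer: 0.9728 A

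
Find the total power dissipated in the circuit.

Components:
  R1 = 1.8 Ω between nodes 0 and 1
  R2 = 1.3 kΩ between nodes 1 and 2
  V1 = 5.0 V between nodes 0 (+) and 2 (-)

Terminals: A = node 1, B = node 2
Nodal analysis, taking node 2 as the 0 V reference.
Source V1 fixes V_0 = 5 V.
KCL at each unknown node (sum of currents leaving = 0; resistances in Ω):
  Node 1: (V_1 - 5)/1.8 + (V_1 - 0)/1300 = 0
Collecting terms: 0.5563 × V_1 = 2.778  =>  V_1 = 4.993 V
Power in each resistor, P = (ΔV)²/R:
  P_R1 = (5 - 4.993)²/1.8 = 0.00002655 W
  P_R2 = (4.993 - 0)²/1300 = 0.01918 W
P_total = P_R1 + P_R2 = 0.0192 W

Final answer: 0.0192 W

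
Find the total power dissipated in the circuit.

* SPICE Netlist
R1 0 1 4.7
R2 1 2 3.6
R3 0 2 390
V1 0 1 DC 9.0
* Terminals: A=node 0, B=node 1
Nodal analysis, taking node 1 as the 0 V reference.
Source V1 fixes V_0 = 9 V.
KCL at each unknown node (sum of currents leaving = 0; resistances in Ω):
  Node 2: (V_2 - 0)/3.6 + (V_2 - 9)/390 = 0
Collecting terms: 0.2803 × V_2 = 0.02308  =>  V_2 = 0.08232 V
Power in each resistor, P = (ΔV)²/R:
  P_R1 = (9 - 0)²/4.7 = 17.23 W
  P_R2 = (0 - 0.08232)²/3.6 = 0.001882 W
  P_R3 = (9 - 0.08232)²/390 = 0.2039 W
P_total = P_R1 + P_R2 + P_R3 = 17.44 W

Final answer: 17.44 W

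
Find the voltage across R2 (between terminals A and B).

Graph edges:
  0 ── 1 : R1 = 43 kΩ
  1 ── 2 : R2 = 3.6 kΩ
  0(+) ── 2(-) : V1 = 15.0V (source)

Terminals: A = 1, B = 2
R1 and R2 are in series across V1 (node 0 → node 1 → node 2), and the output A–B is taken across R2, so this is a voltage divider.
Series current: I = V1/(R1 + R2) = 15/(43000 + 3600) = 15/46600 = 0.0003219 A
V_R2 = I × R2 = V1 × R2/(R1 + R2) = 15 × 3600/46600 = 1.159 V

Final answer: 1.159 V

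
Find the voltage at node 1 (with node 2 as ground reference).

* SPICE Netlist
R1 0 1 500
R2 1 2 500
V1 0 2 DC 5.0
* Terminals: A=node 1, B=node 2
Nodal analysis, taking node 2 as the 0 V reference.
Source V1 fixes V_0 = 5 V.
KCL at each unknown node (sum of currents leaving = 0; resistances in Ω):
  Node 1: (V_1 - 5)/500 + (V_1 - 0)/500 = 0
Collecting terms: 0.004 × V_1 = 0.01  =>  V_1 = 2.5 V
The requested potential is V_1 = 2.5 V.

Final answer: V_1 = 2.5 V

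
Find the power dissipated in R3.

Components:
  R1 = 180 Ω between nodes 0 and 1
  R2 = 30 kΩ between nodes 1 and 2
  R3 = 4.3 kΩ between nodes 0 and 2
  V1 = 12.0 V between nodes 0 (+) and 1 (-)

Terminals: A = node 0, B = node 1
Nodal analysis, taking node 1 as the 0 V reference.
Source V1 fixes V_0 = 12 V.
KCL at each unknown node (sum of currents leaving = 0; resistances in Ω):
  Node 2: (V_2 - 0)/30000 + (V_2 - 12)/4300 = 0
Collecting terms: 0.0002659 × V_2 = 0.002791  =>  V_2 = 10.5 V
I_R3 = (V_0 - V_2)/R3 = (12 - 10.5)/4300 = 0.0003499 A
P_R3 = I_R3² × R3 = (0.0003499)² × 4300 = 0.0005263 W

Final answer: 0.0005263 W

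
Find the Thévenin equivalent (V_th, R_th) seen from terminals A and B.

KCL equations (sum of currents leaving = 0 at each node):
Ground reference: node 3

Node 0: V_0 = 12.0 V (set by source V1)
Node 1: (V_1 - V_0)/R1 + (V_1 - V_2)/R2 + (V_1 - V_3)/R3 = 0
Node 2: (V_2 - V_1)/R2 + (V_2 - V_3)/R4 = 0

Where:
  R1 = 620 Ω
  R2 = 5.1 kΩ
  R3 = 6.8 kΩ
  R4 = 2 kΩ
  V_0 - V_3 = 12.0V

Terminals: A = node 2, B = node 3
Step 1 — V_th is the open-circuit voltage V_A - V_B (nothing connected across the terminals).
Nodal analysis, taking node 3 as the 0 V reference.
Source V1 fixes V_0 = 12 V.
KCL at each unknown node (sum of currents leaving = 0; resistances in Ω):
  Node 1: (V_1 - 12)/620 + (V_1 - V_2)/5100 + (V_1 - 0)/6800 = 0
  Node 2: (V_2 - V_1)/5100 + (V_2 - 0)/2000 = 0
Collecting terms (coefficients in siemens):
  0.001956·V_1 - 0.0001961·V_2 = 0.01935
  0.0006961·V_2 - 0.0001961·V_1 = 0
Determinant D = (0.001956)(0.0006961) - (-0.0001961)(-0.0001961) = 0.000001323
V_1 = [(0.01935)(0.0006961) - (-0.0001961)(0)]/D = 10.18 V
V_2 = [(0.001956)(0) - (0.01935)(-0.0001961)]/D = 2.868 V
V_th = V_2 - V_3 = 2.868 - 0 = 2.868 V
Step 2 — R_th: zero the source — replace V1 by a short circuit (node 3 merges into node 0) — and find the resistance seen between A (node 2) and B (node 0).
Reduce the network between node 2 (A) and node 0 (B) by series/parallel combination:
  Rp1 = R1 ‖ R3 (parallel, both between nodes 0 and 1) = 1/(1/620 + 1/6800) = 568.2 Ω
  Rs1 = R2 + Rp1 (series, joined only at node 1) = 5100 + 568.2 = 5668 Ω
  Rp2 = R4 ‖ Rs1 (parallel, both between nodes 0 and 2) = 1/(1/2000 + 1/5668) = 1478 Ω
R_th = 1.478 kΩ

Final answer: V_th = 2.868 V, R_th = 1.478 kΩ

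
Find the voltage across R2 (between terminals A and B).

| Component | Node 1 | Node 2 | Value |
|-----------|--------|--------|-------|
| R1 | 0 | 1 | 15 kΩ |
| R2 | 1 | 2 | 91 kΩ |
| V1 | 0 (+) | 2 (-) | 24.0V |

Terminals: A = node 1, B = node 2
R1 and R2 are in series across V1 (node 0 → node 1 → node 2), and the output A–B is taken across R2, so this is a voltage divider.
Series current: I = V1/(R1 + R2) = 24/(15000 + 91000) = 24/106000 = 0.0002264 A
V_R2 = I × R2 = V1 × R2/(R1 + R2) = 24 × 91000/106000 = 20.6 V

Final answer: 20.6 V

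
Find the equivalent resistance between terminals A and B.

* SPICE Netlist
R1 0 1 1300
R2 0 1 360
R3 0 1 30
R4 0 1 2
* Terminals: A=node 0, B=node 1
Reduce the network between node 0 (A) and node 1 (B) by series/parallel combination:
  Rp1 = R1 ‖ R2 ‖ R3 ‖ R4 (parallel, all between nodes 0 and 1) = 1/(1/1300 + 1/360 + 1/30 + 1/2) = 1.863 Ω
R_eq = 1.863 Ω

Final answer: 1.863 Ω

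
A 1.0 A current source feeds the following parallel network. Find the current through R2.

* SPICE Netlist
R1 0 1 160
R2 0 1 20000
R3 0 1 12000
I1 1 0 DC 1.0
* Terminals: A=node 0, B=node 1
All resistors sit directly between nodes 0 and 1, so they are in parallel and share one voltage V; the full source current 1 A splits among them.
1/R_par = 1/160 + 1/20000 + 1/12000 = 0.006383 S  =>  R_par = 156.7 Ω
V = I × R_par = 1 × 156.7 = 156.7 V
I_R2 = V/R2 = 156.7/20000 = 0.007833 A

Final answer: 0.007833 A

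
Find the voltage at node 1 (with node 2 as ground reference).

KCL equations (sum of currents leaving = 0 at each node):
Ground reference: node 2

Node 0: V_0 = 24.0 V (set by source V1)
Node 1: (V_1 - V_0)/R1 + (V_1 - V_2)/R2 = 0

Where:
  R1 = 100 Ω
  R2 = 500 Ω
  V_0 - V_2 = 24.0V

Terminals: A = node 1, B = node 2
Nodal analysis, taking node 2 as the 0 V reference.
Source V1 fixes V_0 = 24 V.
KCL at each unknown node (sum of currents leaving = 0; resistances in Ω):
  Node 1: (V_1 - 24)/100 + (V_1 - 0)/500 = 0
Collecting terms: 0.012 × V_1 = 0.24  =>  V_1 = 20 V
The requested potential is V_1 = 20 V.

Final answer: V_1 = 20 V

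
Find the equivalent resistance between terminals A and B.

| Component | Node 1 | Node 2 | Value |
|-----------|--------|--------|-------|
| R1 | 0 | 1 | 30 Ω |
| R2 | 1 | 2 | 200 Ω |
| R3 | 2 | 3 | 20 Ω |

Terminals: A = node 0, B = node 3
Reduce the network between node 0 (A) and node 3 (B) by series/parallel combination:
  Rs1 = R1 + R2 (series, joined only at node 1) = 30 + 200 = 230 Ω
  Rs2 = R3 + Rs1 (series, joined only at node 2) = 20 + 230 = 250 Ω
R_eq = 250 Ω

Final answer: 250 Ω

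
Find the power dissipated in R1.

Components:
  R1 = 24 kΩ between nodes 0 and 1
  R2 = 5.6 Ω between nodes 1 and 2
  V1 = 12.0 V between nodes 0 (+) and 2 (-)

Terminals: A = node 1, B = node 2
Nodal analysis, taking node 2 as the 0 V reference.
Source V1 fixes V_0 = 12 V.
KCL at each unknown node (sum of currents leaving = 0; resistances in Ω):
  Node 1: (V_1 - 12)/24000 + (V_1 - 0)/5.6 = 0
Collecting terms: 0.1786 × V_1 = 0.0005  =>  V_1 = 0.002799 V
I_R1 = (V_0 - V_1)/R1 = (12 - 0.002799)/24000 = 0.0004999 A
P_R1 = I_R1² × R1 = (0.0004999)² × 24000 = 0.005997 W

Final answer: 0.005997 W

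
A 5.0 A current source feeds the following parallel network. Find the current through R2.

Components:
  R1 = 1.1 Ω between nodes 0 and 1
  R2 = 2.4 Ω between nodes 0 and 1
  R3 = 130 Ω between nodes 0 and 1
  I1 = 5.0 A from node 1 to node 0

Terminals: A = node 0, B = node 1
All resistors sit directly between nodes 0 and 1, so they are in parallel and share one voltage V; the full source current 5 A splits among them.
1/R_par = 1/1.1 + 1/2.4 + 1/130 = 1.333 S  =>  R_par = 0.7499 Ω
V = I × R_par = 5 × 0.7499 = 3.75 V
I_R2 = V/R2 = 3.75/2.4 = 1.562 A

Final answer: 1.562 A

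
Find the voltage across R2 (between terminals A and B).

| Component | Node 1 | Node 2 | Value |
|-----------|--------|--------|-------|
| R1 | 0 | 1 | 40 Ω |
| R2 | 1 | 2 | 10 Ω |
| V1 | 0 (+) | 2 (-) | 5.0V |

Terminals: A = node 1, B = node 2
R1 and R2 are in series across V1 (node 0 → node 1 → node 2), and the output A–B is taken across R2, so this is a voltage divider.
Series current: I = V1/(R1 + R2) = 5/(40 + 10) = 5/50 = 0.1 A
V_R2 = I × R2 = V1 × R2/(R1 + R2) = 5 × 10/50 = 1 V

Final answer: 1 V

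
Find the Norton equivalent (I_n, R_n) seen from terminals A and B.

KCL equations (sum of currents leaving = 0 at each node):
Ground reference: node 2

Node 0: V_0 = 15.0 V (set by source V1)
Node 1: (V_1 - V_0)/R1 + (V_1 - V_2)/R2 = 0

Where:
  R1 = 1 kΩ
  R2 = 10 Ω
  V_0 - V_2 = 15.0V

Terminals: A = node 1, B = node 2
Find the Thévenin equivalent first; then I_n = V_th/R_th and R_n = R_th.
Step 1 — V_th is the open-circuit voltage V_A - V_B (nothing connected across the terminals).
Nodal analysis, taking node 2 as the 0 V reference.
Source V1 fixes V_0 = 15 V.
KCL at each unknown node (sum of currents leaving = 0; resistances in Ω):
  Node 1: (V_1 - 15)/1000 + (V_1 - 0)/10 = 0
Collecting terms: 0.101 × V_1 = 0.015  =>  V_1 = 0.1485 V
V_th = V_1 - V_2 = 0.1485 - 0 = 0.1485 V
Step 2 — R_th: zero the source — replace V1 by a short circuit (node 2 merges into node 0) — and find the resistance seen between A (node 1) and B (node 0).
Reduce the network between node 1 (A) and node 0 (B) by series/parallel combination:
  Rp1 = R1 ‖ R2 (parallel, both between nodes 0 and 1) = 1/(1/1000 + 1/10) = 9.901 Ω
R_th = 9.901 Ω
I_n = V_th/R_th = 0.1485/9.901 = 0.015 A, and R_n = R_th = 9.901 Ω

Final answer: I_n = 0.015 A, R_n = 9.901 Ω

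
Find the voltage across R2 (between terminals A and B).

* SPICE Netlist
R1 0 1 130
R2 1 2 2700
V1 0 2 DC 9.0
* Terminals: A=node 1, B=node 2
R1 and R2 are in series across V1 (node 0 → node 1 → node 2), and the output A–B is taken across R2, so this is a voltage divider.
Series current: I = V1/(R1 + R2) = 9/(130 + 2700) = 9/2830 = 0.00318 A
V_R2 = I × R2 = V1 × R2/(R1 + R2) = 9 × 2700/2830 = 8.587 V

Final answer: 8.587 V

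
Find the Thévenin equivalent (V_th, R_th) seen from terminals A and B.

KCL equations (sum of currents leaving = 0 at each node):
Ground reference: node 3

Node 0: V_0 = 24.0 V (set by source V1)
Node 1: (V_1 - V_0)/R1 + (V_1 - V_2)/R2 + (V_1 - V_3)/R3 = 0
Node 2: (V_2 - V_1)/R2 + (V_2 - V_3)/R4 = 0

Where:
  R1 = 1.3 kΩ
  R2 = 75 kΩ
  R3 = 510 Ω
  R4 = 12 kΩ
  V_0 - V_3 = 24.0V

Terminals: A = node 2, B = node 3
Step 1 — V_th is the open-circuit voltage V_A - V_B (nothing connected across the terminals).
Nodal analysis, taking node 3 as the 0 V reference.
Source V1 fixes V_0 = 24 V.
KCL at each unknown node (sum of currents leaving = 0; resistances in Ω):
  Node 1: (V_1 - 24)/1300 + (V_1 - V_2)/75000 + (V_1 - 0)/510 = 0
  Node 2: (V_2 - V_1)/75000 + (V_2 - 0)/12000 = 0
Collecting terms (coefficients in siemens):
  0.002743·V_1 - 0.00001333·V_2 = 0.01846
  0.00009667·V_2 - 0.00001333·V_1 = 0
Determinant D = (0.002743)(0.00009667) - (-0.00001333)(-0.00001333) = 0.000000265
V_1 = [(0.01846)(0.00009667) - (-0.00001333)(0)]/D = 6.734 V
V_2 = [(0.002743)(0) - (0.01846)(-0.00001333)]/D = 0.9288 V
V_th = V_2 - V_3 = 0.9288 - 0 = 0.9288 V
Step 2 — R_th: zero the source — replace V1 by a short circuit (node 3 merges into node 0) — and find the resistance seen between A (node 2) and B (node 0).
Reduce the network between node 2 (A) and node 0 (B) by series/parallel combination:
  Rp1 = R1 ‖ R3 (parallel, both between nodes 0 and 1) = 1/(1/1300 + 1/510) = 366.3 Ω
  Rs1 = R2 + Rp1 (series, joined only at node 1) = 75000 + 366.3 = 75370 Ω
  Rp2 = R4 ‖ Rs1 (parallel, both between nodes 0 and 2) = 1/(1/12000 + 1/75370) = 10350 Ω
R_th = 10.35 kΩ

Final answer: V_th = 0.9288 V, R_th = 10.35 kΩ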